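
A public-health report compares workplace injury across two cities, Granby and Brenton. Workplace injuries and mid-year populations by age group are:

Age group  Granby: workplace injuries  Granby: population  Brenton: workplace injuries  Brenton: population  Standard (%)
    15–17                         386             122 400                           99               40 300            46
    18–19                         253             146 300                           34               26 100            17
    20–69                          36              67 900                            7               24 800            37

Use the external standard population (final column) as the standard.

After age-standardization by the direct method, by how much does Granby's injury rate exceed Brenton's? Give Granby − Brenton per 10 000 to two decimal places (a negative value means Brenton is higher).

Age-specific rates per 10 000 for Granby: 31.54, 17.29, 5.30.
For Brenton: 24.57, 13.03, 2.82.
Standard weights: 0.46, 0.17, 0.37.
Granby: 0.4600×31.54 + 0.1700×17.29 + 0.3700×5.30 = 19.4081 per 10 000.
Brenton: 0.4600×24.57 + 0.1700×13.03 + 0.3700×2.82 = 14.5592 per 10 000.
Difference = 19.4081 − 14.5592 = 4.8489.

4.85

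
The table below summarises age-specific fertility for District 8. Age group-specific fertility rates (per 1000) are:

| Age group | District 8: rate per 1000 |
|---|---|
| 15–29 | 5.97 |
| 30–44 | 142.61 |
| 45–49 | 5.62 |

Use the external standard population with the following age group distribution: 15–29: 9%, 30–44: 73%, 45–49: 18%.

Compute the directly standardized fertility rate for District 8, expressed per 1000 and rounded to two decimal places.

105.65

Standard weights: 0.09, 0.73, 0.18.
Standardized rate: 0.0900×5.97 + 0.7300×142.61 + 0.1800×5.62 = 105.6542 per 1000.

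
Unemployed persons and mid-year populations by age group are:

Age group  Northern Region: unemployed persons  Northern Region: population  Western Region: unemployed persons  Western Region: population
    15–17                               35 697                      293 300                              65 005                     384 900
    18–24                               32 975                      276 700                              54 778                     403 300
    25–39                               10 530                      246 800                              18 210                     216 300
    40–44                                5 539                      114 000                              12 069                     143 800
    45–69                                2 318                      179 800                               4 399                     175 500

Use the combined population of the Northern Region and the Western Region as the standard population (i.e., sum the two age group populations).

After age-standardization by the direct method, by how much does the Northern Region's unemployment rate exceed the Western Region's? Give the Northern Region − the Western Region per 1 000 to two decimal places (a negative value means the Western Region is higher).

-31.21

Age-specific rates per 1 000 for the Northern Region: 121.708, 119.172, 42.666, 48.588, 12.892.
For the Western Region: 168.888, 135.824, 84.189, 83.929, 25.066.
Combined standard total = 2 434 400; weights = 0.2786, 0.2793, 0.1902, 0.1059, 0.1459.
The Northern Region: 0.2786×121.708 + 0.2793×119.172 + 0.1902×42.666 + 0.1059×48.588 + 0.1459×12.892 = 82.3385 per 1 000.
The Western Region: 0.2786×168.888 + 0.2793×135.824 + 0.1902×84.189 + 0.1059×83.929 + 0.1459×25.066 = 113.5520 per 1 000.
Difference = 82.3385 − 113.5520 = -31.2135.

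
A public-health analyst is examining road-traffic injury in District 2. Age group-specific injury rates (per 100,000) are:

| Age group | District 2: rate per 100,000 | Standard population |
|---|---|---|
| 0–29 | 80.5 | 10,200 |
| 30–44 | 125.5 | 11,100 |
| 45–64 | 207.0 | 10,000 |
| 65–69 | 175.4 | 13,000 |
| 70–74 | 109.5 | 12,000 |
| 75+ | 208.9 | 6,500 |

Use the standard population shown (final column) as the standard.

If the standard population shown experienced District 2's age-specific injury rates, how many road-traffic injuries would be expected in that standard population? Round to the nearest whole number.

92

Expected road-traffic injuries = Σ (standard pop × age-specific rate ÷ 100,000)
= 10,200×80.5/100,000 + 11,100×125.5/100,000 + 10,000×207.0/100,000 + 13,000×175.4/100,000 + 12,000×109.5/100,000 + 6,500×208.9/100,000
= 8.21 + 13.93 + 20.70 + 22.80 + 13.14 + 13.58 = 92.36.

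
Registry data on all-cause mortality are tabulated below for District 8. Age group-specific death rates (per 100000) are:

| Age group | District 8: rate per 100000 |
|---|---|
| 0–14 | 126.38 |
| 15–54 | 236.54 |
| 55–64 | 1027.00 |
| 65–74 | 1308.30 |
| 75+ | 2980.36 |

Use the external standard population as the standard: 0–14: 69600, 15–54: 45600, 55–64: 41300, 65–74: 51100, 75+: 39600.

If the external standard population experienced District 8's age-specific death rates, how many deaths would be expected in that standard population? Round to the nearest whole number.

2469

Expected deaths = Σ (standard pop × age-specific rate ÷ 100000)
= 69600×126.38/100000 + 45600×236.54/100000 + 41300×1027.00/100000 + 51100×1308.30/100000 + 39600×2980.36/100000
= 87.96 + 107.86 + 424.15 + 668.54 + 1180.22 = 2468.74.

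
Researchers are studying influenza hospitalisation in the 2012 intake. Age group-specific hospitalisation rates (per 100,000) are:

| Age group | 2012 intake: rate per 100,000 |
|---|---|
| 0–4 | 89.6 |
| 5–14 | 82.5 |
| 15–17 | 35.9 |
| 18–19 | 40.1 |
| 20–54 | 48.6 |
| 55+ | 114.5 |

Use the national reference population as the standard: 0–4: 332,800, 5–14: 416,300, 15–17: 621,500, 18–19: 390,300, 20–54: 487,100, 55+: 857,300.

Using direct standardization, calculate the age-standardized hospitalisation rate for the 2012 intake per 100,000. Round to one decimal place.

Standard total = 3,105,300; weights = 0.1072, 0.1341, 0.2001, 0.1257, 0.1569, 0.2761.
Standardized rate: 0.1072×89.6 + 0.1341×82.5 + 0.2001×35.9 + 0.1257×40.1 + 0.1569×48.6 + 0.2761×114.5 = 72.1220 per 100,000.

72.1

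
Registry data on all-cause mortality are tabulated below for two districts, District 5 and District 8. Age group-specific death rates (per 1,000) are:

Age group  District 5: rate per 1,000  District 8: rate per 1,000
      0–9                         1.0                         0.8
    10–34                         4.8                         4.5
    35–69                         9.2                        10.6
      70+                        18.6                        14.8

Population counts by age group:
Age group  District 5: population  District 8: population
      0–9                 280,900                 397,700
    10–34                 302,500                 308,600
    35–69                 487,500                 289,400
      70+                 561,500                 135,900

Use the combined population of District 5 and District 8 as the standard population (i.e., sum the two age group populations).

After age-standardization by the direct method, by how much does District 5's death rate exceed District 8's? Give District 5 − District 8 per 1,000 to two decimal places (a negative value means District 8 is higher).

0.68

Combined standard total = 2,764,000; weights = 0.2455, 0.2211, 0.2811, 0.2523.
District 5: 0.2455×1.0 + 0.2211×4.8 + 0.2811×9.2 + 0.2523×18.6 = 8.5857 per 1,000.
District 8: 0.2455×0.8 + 0.2211×4.5 + 0.2811×10.6 + 0.2523×14.8 = 7.9050 per 1,000.
Difference = 8.5857 − 7.9050 = 0.6807.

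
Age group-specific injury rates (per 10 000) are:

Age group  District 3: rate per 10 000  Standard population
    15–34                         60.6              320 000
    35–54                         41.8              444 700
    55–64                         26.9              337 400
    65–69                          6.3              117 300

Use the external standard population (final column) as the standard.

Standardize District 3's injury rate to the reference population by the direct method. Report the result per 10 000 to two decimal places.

Standard total = 1 219 400; weights = 0.2624, 0.3647, 0.2767, 0.0962.
Standardized rate: 0.2624×60.6 + 0.3647×41.8 + 0.2767×26.9 + 0.0962×6.3 = 39.1959 per 10 000.

39.20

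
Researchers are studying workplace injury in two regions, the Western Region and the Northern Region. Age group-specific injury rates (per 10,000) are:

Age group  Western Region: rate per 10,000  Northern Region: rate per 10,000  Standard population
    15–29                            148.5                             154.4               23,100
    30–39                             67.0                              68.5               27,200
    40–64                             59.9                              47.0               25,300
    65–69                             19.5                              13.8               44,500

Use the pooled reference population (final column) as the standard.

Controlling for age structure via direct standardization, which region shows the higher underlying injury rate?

Western Region

Standard total = 120,100; weights = 0.1923, 0.2265, 0.2107, 0.3705.
The Western Region: 0.1923×148.5 + 0.2265×67.0 + 0.2107×59.9 + 0.3705×19.5 = 63.5801 per 10,000.
The Northern Region: 0.1923×154.4 + 0.2265×68.5 + 0.2107×47.0 + 0.3705×13.8 = 60.2251 per 10,000.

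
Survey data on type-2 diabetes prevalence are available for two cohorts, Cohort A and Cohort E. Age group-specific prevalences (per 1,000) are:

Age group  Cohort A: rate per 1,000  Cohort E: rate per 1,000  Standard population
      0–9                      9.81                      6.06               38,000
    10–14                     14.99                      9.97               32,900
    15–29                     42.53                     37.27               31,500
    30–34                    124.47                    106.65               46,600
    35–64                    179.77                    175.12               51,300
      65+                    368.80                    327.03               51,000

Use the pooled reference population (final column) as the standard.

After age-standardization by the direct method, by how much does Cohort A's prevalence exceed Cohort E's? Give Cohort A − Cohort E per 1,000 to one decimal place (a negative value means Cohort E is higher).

14.6

Standard total = 251,300; weights = 0.1512, 0.1309, 0.1253, 0.1854, 0.2041, 0.2029.
Cohort A: 0.1512×9.81 + 0.1309×14.99 + 0.1253×42.53 + 0.1854×124.47 + 0.2041×179.77 + 0.2029×368.80 = 143.4021 per 1,000.
Cohort E: 0.1512×6.06 + 0.1309×9.97 + 0.1253×37.27 + 0.1854×106.65 + 0.2041×175.12 + 0.2029×327.03 = 128.7878 per 1,000.
Difference = 143.4021 − 128.7878 = 14.6143.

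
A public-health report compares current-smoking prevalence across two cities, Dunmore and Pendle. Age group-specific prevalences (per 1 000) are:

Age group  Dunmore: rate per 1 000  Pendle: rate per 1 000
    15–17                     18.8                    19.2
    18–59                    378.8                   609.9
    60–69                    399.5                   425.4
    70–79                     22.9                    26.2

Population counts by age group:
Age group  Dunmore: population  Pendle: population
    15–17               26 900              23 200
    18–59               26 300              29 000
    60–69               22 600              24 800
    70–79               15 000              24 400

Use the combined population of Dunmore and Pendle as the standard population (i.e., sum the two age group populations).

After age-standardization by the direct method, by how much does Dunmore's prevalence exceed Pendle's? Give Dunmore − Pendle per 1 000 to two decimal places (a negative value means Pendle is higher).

Combined standard total = 192 200; weights = 0.2607, 0.2877, 0.2466, 0.2050.
Dunmore: 0.2607×18.8 + 0.2877×378.8 + 0.2466×399.5 + 0.2050×22.9 = 217.1076 per 1 000.
Pendle: 0.2607×19.2 + 0.2877×609.9 + 0.2466×425.4 + 0.2050×26.2 = 290.7681 per 1 000.
Difference = 217.1076 − 290.7681 = -73.6605.

-73.66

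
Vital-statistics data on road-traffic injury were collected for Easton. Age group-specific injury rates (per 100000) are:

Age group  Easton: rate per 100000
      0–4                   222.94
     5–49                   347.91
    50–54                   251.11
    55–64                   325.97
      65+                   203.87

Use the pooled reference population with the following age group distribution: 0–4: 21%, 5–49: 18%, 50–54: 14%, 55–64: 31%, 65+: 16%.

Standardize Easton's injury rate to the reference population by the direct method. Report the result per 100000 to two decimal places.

278.27

Standard weights: 0.21, 0.18, 0.14, 0.31, 0.16.
Standardized rate: 0.2100×222.94 + 0.1800×347.91 + 0.1400×251.11 + 0.3100×325.97 + 0.1600×203.87 = 278.2665 per 100000.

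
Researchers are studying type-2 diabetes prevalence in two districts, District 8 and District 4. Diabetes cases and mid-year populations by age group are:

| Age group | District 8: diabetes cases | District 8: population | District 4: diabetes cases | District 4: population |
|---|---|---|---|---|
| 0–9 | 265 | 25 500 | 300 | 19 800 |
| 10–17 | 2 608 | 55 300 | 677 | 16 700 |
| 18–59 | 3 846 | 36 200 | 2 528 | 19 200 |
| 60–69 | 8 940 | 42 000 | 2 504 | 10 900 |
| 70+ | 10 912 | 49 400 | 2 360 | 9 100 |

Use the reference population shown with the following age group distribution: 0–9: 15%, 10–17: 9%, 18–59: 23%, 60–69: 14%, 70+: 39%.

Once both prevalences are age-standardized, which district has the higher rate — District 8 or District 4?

District 4

Age-specific rates per 1 000 for District 8: 10.392, 47.161, 106.243, 212.857, 220.891.
For District 4: 15.152, 40.539, 131.667, 229.725, 259.341.
Standard weights: 0.15, 0.09, 0.23, 0.14, 0.39.
District 8: 0.1500×10.392 + 0.0900×47.161 + 0.2300×106.243 + 0.1400×212.857 + 0.3900×220.891 = 146.1866 per 1 000.
District 4: 0.1500×15.152 + 0.0900×40.539 + 0.2300×131.667 + 0.1400×229.725 + 0.3900×259.341 = 169.5089 per 1 000.
The crude rates (127.50 vs 110.55) would put District 8 higher, but that reflects its age composition; once standardized to a common age structure, District 4 has the higher underlying rate.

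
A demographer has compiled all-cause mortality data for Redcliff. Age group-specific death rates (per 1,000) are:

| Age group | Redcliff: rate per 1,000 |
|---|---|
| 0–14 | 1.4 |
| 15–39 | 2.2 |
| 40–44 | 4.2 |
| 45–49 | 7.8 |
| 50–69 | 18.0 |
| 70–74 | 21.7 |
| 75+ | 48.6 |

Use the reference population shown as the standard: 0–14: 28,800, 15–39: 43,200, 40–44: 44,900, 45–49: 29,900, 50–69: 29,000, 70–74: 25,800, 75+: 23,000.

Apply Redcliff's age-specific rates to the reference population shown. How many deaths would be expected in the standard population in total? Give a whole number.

2757

Expected deaths = Σ (standard pop × age-specific rate ÷ 1,000)
= 28,800×1.4/1,000 + 43,200×2.2/1,000 + 44,900×4.2/1,000 + 29,900×7.8/1,000 + 29,000×18.0/1,000 + 25,800×21.7/1,000 + 23,000×48.6/1,000
= 40.32 + 95.04 + 188.58 + 233.22 + 522.00 + 559.86 + 1117.80 = 2756.82.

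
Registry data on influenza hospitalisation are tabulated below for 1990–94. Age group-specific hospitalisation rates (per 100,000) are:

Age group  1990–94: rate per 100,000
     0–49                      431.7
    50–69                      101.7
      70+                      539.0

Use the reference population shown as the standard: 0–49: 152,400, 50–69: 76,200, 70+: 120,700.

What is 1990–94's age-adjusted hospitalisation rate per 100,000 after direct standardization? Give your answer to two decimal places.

396.79

Standard total = 349,300; weights = 0.4363, 0.2182, 0.3455.
Standardized rate: 0.4363×431.7 + 0.2182×101.7 + 0.3455×539.0 = 396.7876 per 100,000.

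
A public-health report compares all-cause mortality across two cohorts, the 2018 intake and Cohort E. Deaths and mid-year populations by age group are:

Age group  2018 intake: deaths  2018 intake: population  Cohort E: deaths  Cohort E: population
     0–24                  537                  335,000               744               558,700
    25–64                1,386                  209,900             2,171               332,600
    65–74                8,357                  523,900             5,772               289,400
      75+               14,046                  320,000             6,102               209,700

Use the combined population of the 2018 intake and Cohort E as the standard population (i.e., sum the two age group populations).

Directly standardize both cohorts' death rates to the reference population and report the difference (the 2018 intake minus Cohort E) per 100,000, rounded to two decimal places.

175.33

Age-specific rates per 100,000 for the 2018 intake: 160.30, 660.31, 1595.15, 4389.38.
For Cohort E: 133.17, 652.74, 1994.47, 2909.87.
Combined standard total = 2,779,200; weights = 0.3216, 0.1952, 0.2926, 0.1906.
The 2018 intake: 0.3216×160.30 + 0.1952×660.31 + 0.2926×1595.15 + 0.1906×4389.38 = 1483.8328 per 100,000.
Cohort E: 0.3216×133.17 + 0.1952×652.74 + 0.2926×1994.47 + 0.1906×2909.87 = 1308.4997 per 100,000.
Difference = 1483.8328 − 1308.4997 = 175.3332.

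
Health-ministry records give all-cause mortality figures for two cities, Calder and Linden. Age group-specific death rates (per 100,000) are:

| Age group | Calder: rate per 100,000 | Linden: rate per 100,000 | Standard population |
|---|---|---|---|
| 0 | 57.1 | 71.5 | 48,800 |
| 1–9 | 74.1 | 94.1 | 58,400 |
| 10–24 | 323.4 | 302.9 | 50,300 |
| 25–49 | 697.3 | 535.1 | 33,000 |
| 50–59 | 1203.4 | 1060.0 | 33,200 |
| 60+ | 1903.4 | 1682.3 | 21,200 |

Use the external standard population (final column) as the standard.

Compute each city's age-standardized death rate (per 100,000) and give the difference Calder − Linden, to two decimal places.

57.01

Standard total = 244,900; weights = 0.1993, 0.2385, 0.2054, 0.1347, 0.1356, 0.0866.
Calder: 0.1993×57.1 + 0.2385×74.1 + 0.2054×323.4 + 0.1347×697.3 + 0.1356×1203.4 + 0.0866×1903.4 = 517.3410 per 100,000.
Linden: 0.1993×71.5 + 0.2385×94.1 + 0.2054×302.9 + 0.1347×535.1 + 0.1356×1060.0 + 0.0866×1682.3 = 460.3331 per 100,000.
Difference = 517.3410 − 460.3331 = 57.0079.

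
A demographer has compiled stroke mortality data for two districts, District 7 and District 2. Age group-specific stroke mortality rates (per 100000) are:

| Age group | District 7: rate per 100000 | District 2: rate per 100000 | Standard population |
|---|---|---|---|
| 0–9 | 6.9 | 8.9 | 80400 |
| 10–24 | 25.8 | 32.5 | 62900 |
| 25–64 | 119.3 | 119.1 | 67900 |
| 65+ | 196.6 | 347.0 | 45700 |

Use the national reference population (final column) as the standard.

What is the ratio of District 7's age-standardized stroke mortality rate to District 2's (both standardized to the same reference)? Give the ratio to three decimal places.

Standard total = 256900; weights = 0.3130, 0.2448, 0.2643, 0.1779.
District 7: 0.3130×6.9 + 0.2448×25.8 + 0.2643×119.3 + 0.1779×196.6 = 74.9812 per 100000.
District 2: 0.3130×8.9 + 0.2448×32.5 + 0.2643×119.1 + 0.1779×347.0 = 103.9494 per 100000.
Ratio = 74.9812 ÷ 103.9494 = 0.72132.

0.721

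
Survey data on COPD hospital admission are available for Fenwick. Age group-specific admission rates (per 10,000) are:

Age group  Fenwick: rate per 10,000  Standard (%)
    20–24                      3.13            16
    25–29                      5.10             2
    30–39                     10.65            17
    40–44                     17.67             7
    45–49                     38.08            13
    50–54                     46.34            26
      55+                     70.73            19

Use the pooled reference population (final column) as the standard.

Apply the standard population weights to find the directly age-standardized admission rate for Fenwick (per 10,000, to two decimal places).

34.09

Standard weights: 0.16, 0.02, 0.17, 0.07, 0.13, 0.26, 0.19.
Standardized rate: 0.1600×3.13 + 0.0200×5.10 + 0.1700×10.65 + 0.0700×17.67 + 0.1300×38.08 + 0.2600×46.34 + 0.1900×70.73 = 34.0877 per 10,000.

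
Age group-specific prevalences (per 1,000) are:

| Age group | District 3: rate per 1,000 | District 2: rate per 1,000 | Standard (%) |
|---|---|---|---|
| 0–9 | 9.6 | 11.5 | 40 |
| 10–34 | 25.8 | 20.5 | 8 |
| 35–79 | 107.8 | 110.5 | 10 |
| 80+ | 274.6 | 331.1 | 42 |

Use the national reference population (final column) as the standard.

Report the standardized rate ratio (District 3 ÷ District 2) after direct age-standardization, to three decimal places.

Standard weights: 0.40, 0.08, 0.10, 0.42.
District 3: 0.4000×9.6 + 0.0800×25.8 + 0.1000×107.8 + 0.4200×274.6 = 132.0160 per 1,000.
District 2: 0.4000×11.5 + 0.0800×20.5 + 0.1000×110.5 + 0.4200×331.1 = 156.3520 per 1,000.
Ratio = 132.0160 ÷ 156.3520 = 0.84435.

0.844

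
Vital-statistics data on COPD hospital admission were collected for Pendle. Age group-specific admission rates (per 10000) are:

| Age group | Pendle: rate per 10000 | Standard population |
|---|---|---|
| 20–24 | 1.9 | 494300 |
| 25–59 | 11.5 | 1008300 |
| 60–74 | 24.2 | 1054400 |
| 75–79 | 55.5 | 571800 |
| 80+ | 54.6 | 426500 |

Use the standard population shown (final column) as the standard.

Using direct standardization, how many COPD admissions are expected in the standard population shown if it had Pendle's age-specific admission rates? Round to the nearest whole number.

9307

Expected COPD admissions = Σ (standard pop × age-specific rate ÷ 10000)
= 494300×1.9/10000 + 1008300×11.5/10000 + 1054400×24.2/10000 + 571800×55.5/10000 + 426500×54.6/10000
= 93.92 + 1159.55 + 2551.65 + 3173.49 + 2328.69 = 9307.29.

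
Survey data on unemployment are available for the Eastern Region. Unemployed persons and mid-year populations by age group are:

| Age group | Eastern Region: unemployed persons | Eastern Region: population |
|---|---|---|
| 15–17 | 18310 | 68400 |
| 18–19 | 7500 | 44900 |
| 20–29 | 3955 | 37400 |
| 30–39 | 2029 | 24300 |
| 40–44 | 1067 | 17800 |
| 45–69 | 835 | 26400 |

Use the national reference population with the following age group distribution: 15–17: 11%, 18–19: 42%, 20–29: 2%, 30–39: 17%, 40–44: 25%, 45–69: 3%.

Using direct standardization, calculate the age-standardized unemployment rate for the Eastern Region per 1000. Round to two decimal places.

131.85

Age-specific rates per 1000 for the Eastern Region: 267.690, 167.038, 105.749, 83.498, 59.944, 31.629.
Standard weights: 0.11, 0.42, 0.02, 0.17, 0.25, 0.03.
Standardized rate: 0.1100×267.690 + 0.4200×167.038 + 0.0200×105.749 + 0.1700×83.498 + 0.2500×59.944 + 0.0300×31.629 = 131.8463 per 1000.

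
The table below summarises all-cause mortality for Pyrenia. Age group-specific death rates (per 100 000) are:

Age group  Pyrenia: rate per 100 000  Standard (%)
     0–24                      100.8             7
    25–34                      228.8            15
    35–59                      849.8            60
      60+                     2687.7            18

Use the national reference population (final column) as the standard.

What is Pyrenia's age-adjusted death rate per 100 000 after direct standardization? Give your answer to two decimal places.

Standard weights: 0.07, 0.15, 0.60, 0.18.
Standardized rate: 0.0700×100.8 + 0.1500×228.8 + 0.6000×849.8 + 0.1800×2687.7 = 1035.0420 per 100 000.

1035.04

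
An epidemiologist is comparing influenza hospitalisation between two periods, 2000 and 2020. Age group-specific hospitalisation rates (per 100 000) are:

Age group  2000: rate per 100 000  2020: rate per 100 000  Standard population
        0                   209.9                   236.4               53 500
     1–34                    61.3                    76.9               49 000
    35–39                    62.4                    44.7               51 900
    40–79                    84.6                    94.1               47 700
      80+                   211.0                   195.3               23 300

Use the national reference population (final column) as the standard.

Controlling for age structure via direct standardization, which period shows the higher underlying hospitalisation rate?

Standard total = 225 400; weights = 0.2374, 0.2174, 0.2303, 0.2116, 0.1034.
2000: 0.2374×209.9 + 0.2174×61.3 + 0.2303×62.4 + 0.2116×84.6 + 0.1034×211.0 = 117.2299 per 100 000.
2020: 0.2374×236.4 + 0.2174×76.9 + 0.2303×44.7 + 0.2116×94.1 + 0.1034×195.3 = 123.2231 per 100 000.

2020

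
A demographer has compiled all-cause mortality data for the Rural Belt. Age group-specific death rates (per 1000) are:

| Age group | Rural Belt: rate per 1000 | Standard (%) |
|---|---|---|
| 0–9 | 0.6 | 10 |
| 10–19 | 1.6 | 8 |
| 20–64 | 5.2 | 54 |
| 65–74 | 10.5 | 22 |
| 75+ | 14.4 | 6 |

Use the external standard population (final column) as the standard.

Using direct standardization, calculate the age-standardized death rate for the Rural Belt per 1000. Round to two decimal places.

Standard weights: 0.10, 0.08, 0.54, 0.22, 0.06.
Standardized rate: 0.1000×0.6 + 0.0800×1.6 + 0.5400×5.2 + 0.2200×10.5 + 0.0600×14.4 = 6.1700 per 1000.

6.17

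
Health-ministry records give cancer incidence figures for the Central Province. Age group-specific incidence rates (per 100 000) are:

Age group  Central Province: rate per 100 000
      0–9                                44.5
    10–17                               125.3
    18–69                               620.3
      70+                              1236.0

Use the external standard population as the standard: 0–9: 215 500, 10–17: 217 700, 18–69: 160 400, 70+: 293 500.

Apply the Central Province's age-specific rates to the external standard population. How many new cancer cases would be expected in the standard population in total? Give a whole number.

Expected new cancer cases = Σ (standard pop × age-specific rate ÷ 100 000)
= 215 500×44.5/100 000 + 217 700×125.3/100 000 + 160 400×620.3/100 000 + 293 500×1236.0/100 000
= 95.90 + 272.78 + 994.96 + 3627.66 = 4991.30.

4991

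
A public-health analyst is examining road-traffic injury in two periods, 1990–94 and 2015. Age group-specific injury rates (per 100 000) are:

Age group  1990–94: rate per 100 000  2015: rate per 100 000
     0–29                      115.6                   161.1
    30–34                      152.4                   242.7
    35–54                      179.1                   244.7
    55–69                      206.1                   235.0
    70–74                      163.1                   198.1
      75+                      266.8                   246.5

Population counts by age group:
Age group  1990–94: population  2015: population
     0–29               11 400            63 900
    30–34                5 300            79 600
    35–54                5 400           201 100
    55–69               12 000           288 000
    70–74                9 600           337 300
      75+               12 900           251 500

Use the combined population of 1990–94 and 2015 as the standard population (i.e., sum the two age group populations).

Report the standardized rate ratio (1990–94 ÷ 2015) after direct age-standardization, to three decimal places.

Combined standard total = 1 278 000; weights = 0.0589, 0.0664, 0.1616, 0.2347, 0.2714, 0.2069.
1990–94: 0.0589×115.6 + 0.0664×152.4 + 0.1616×179.1 + 0.2347×206.1 + 0.2714×163.1 + 0.2069×266.8 = 193.7237 per 100 000.
2015: 0.0589×161.1 + 0.0664×242.7 + 0.1616×244.7 + 0.2347×235.0 + 0.2714×198.1 + 0.2069×246.5 = 225.0877 per 100 000.
Ratio = 193.7237 ÷ 225.0877 = 0.86066.

0.861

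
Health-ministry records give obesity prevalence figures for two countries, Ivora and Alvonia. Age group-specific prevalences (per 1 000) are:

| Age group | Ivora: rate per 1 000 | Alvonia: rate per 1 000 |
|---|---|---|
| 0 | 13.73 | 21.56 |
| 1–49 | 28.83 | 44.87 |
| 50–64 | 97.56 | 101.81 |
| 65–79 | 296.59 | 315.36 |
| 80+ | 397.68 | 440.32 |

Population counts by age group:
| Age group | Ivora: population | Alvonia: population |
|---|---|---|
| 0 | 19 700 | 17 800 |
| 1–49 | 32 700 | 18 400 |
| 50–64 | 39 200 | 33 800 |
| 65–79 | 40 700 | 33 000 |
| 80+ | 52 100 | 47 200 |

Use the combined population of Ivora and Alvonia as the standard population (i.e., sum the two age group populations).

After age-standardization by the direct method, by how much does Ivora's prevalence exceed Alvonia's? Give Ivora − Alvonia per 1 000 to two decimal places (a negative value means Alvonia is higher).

Combined standard total = 334 600; weights = 0.1121, 0.1527, 0.2182, 0.2203, 0.2968.
Ivora: 0.1121×13.73 + 0.1527×28.83 + 0.2182×97.56 + 0.2203×296.59 + 0.2968×397.68 = 210.5746 per 1 000.
Alvonia: 0.1121×21.56 + 0.1527×44.87 + 0.2182×101.81 + 0.2203×315.36 + 0.2968×440.32 = 231.6177 per 1 000.
Difference = 210.5746 − 231.6177 = -21.0431.

-21.04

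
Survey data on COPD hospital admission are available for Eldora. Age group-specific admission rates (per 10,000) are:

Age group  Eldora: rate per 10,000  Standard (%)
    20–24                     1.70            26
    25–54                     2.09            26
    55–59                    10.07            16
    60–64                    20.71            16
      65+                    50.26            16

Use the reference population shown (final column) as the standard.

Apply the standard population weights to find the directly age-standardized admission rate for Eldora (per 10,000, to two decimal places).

Standard weights: 0.26, 0.26, 0.16, 0.16, 0.16.
Standardized rate: 0.2600×1.70 + 0.2600×2.09 + 0.1600×10.07 + 0.1600×20.71 + 0.1600×50.26 = 13.9518 per 10,000.

13.95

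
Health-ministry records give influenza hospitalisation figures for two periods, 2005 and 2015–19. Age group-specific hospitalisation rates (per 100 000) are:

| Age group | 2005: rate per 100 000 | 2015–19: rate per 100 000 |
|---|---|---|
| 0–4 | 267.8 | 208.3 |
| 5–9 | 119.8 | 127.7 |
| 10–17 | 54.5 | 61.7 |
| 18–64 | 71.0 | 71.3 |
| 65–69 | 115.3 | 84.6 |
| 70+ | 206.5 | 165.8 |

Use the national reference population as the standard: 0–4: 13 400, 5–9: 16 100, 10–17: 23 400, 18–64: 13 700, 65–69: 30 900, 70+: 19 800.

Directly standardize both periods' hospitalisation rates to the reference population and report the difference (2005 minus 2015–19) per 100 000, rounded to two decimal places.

19.20

Standard total = 117 300; weights = 0.1142, 0.1373, 0.1995, 0.1168, 0.2634, 0.1688.
2005: 0.1142×267.8 + 0.1373×119.8 + 0.1995×54.5 + 0.1168×71.0 + 0.2634×115.3 + 0.1688×206.5 = 131.4303 per 100 000.
2015–19: 0.1142×208.3 + 0.1373×127.7 + 0.1995×61.7 + 0.1168×71.3 + 0.2634×84.6 + 0.1688×165.8 = 112.2315 per 100 000.
Difference = 131.4303 − 112.2315 = 19.1987.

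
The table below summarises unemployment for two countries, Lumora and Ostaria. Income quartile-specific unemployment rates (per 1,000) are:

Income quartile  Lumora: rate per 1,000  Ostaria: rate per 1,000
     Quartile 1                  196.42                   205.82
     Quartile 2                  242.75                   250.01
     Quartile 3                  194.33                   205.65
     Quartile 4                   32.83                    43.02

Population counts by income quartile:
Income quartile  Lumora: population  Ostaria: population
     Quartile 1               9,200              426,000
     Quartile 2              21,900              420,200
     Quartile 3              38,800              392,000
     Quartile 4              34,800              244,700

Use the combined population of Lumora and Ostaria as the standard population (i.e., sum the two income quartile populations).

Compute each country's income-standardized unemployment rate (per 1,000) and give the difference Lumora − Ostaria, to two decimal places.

Combined standard total = 1,587,600; weights = 0.2741, 0.2785, 0.2714, 0.1761.
Lumora: 0.2741×196.42 + 0.2785×242.75 + 0.2714×194.33 + 0.1761×32.83 = 179.9541 per 1,000.
Ostaria: 0.2741×205.82 + 0.2785×250.01 + 0.2714×205.65 + 0.1761×43.02 = 189.4182 per 1,000.
Difference = 179.9541 − 189.4182 = -9.4642.

-9.46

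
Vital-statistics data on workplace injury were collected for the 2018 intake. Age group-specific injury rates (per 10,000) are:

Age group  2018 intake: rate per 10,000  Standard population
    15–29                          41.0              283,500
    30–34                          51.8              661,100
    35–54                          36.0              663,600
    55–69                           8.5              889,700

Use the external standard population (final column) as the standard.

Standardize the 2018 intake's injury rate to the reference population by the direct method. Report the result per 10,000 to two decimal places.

30.95

Standard total = 2,497,900; weights = 0.1135, 0.2647, 0.2657, 0.3562.
Standardized rate: 0.1135×41.0 + 0.2647×51.8 + 0.2657×36.0 + 0.3562×8.5 = 30.9542 per 10,000.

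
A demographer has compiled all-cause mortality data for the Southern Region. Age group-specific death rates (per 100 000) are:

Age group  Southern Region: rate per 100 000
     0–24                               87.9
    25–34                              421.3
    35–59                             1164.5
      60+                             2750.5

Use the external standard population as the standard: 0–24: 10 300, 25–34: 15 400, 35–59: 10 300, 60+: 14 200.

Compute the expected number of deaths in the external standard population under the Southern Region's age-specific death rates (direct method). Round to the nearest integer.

Expected deaths = Σ (standard pop × age-specific rate ÷ 100 000)
= 10 300×87.9/100 000 + 15 400×421.3/100 000 + 10 300×1164.5/100 000 + 14 200×2750.5/100 000
= 9.05 + 64.88 + 119.94 + 390.57 = 584.45.

584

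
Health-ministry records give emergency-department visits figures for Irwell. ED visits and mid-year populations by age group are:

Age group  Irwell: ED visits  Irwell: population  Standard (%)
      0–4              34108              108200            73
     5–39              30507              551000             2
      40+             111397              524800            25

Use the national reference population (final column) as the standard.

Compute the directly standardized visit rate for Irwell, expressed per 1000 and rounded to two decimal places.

Age-specific rates per 1000 for Irwell: 315.231, 55.367, 212.266.
Standard weights: 0.73, 0.02, 0.25.
Standardized rate: 0.7300×315.231 + 0.0200×55.367 + 0.2500×212.266 = 284.2924 per 1000.

284.29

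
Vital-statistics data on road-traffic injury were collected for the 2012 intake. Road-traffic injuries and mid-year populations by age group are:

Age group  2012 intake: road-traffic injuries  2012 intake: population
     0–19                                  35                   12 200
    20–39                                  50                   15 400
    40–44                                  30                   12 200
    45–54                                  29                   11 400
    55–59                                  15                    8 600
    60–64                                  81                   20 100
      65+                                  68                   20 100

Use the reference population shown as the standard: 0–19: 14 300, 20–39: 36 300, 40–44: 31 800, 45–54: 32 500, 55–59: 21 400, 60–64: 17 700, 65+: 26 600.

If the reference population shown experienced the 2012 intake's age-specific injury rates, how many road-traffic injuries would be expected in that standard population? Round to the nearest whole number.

Age-specific rates per 100 000 for the 2012 intake: 286.89, 324.68, 245.90, 254.39, 174.42, 402.99, 338.31.
Expected road-traffic injuries = Σ (standard pop × age-specific rate ÷ 100 000)
= 14 300×286.89/100 000 + 36 300×324.68/100 000 + 31 800×245.90/100 000 + 32 500×254.39/100 000 + 21 400×174.42/100 000 + 17 700×402.99/100 000 + 26 600×338.31/100 000
= 41.02 + 117.86 + 78.20 + 82.68 + 37.33 + 71.33 + 89.99 = 518.40.

518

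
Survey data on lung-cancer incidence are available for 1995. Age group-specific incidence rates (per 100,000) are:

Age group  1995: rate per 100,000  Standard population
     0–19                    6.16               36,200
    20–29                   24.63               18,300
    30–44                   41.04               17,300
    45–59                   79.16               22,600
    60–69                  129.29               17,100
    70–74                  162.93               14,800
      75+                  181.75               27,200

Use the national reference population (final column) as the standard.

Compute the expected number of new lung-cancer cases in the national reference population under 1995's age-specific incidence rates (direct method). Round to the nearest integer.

Expected new lung-cancer cases = Σ (standard pop × age-specific rate ÷ 100,000)
= 36,200×6.16/100,000 + 18,300×24.63/100,000 + 17,300×41.04/100,000 + 22,600×79.16/100,000 + 17,100×129.29/100,000 + 14,800×162.93/100,000 + 27,200×181.75/100,000
= 2.23 + 4.51 + 7.10 + 17.89 + 22.11 + 24.11 + 49.44 = 127.39.

127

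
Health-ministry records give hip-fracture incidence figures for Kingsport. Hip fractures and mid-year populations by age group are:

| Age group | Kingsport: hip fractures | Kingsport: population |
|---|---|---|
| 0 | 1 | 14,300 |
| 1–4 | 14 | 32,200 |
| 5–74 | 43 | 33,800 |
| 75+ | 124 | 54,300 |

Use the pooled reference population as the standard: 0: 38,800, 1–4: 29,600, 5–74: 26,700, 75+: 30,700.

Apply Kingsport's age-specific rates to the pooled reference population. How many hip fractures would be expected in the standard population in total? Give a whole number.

120

Age-specific rates per 100,000 for Kingsport: 6.99, 43.48, 127.22, 228.36.
Expected hip fractures = Σ (standard pop × age-specific rate ÷ 100,000)
= 38,800×6.99/100,000 + 29,600×43.48/100,000 + 26,700×127.22/100,000 + 30,700×228.36/100,000
= 2.71 + 12.87 + 33.97 + 70.11 = 119.66.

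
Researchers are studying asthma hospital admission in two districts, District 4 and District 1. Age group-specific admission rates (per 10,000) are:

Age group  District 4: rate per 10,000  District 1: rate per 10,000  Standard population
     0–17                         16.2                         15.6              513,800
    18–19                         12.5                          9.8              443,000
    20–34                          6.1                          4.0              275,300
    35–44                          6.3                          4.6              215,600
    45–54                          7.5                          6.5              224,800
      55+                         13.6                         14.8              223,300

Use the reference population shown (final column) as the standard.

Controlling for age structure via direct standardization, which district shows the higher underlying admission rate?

Standard total = 1,895,800; weights = 0.2710, 0.2337, 0.1452, 0.1137, 0.1186, 0.1178.
District 4: 0.2710×16.2 + 0.2337×12.5 + 0.1452×6.1 + 0.1137×6.3 + 0.1186×7.5 + 0.1178×13.6 = 11.4050 per 10,000.
District 1: 0.2710×15.6 + 0.2337×9.8 + 0.1452×4.0 + 0.1137×4.6 + 0.1186×6.5 + 0.1178×14.8 = 10.1359 per 10,000.

District 4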